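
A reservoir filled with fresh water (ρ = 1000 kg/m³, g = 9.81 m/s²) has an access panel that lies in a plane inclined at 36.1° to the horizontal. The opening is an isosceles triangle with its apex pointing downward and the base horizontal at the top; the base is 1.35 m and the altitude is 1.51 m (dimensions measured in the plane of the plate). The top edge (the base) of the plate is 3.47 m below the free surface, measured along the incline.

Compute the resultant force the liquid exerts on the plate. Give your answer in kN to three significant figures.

γ = ρg = 1000 × 9.81 = 9810 N/m³ = 9.81 kN/m³.
Let θ = 36.1° be the plate's angle to the horizontal; measure y along the incline from where the plane meets the free surface. Vertical depth h = y·sinθ with sinθ = 0.589196.
With the apex down, the centroid sits h/3 = 1.51/3 = 0.503333 m below the base (the top edge), so y_c = 3.47 + 0.503333 = 3.97333 m and h_c = 3.97333 × 0.589196 = 2.34107 m.
A = ½ × 1.35 × 1.51 = 1.01925 m².
Resultant F = γ·h_c·A = 9.81 × 2.34107 × 1.01925 = 23.408 kN.

F ≈ 23.4 kN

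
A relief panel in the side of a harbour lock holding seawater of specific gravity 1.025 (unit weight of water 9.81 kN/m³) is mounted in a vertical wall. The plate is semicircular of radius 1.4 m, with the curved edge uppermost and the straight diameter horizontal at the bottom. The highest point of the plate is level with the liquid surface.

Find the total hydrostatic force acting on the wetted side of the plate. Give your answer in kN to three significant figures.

γ = 1.025 × 9.81 = 10.05525 kN/m³.
The centroid lies 4r/(3π) = 0.594178 m above the diameter, so r − 4r/(3π) = 1.4 − 0.594178 = 0.805822 m below the topmost point, so the centroid depth is h_c = 0.805822 m.
A = πr²/2 = π × 1.4²/2 = 3.07876 m².
Resultant F = γ·h_c·A = 10.05525 × 0.805822 × 3.07876 = 24.9464 kN.

F ≈ 24.9 kN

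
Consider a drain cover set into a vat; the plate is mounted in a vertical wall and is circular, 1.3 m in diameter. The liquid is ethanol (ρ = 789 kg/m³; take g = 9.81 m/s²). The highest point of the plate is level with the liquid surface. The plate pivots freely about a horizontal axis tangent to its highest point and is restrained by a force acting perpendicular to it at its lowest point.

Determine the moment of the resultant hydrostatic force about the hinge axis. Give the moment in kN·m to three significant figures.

M ≈ 5.43 kN·m

γ = ρg = 789 × 9.81 / 1000 = 7.74009 kN/m³.
The centroid is at the centre, 0.65 m below the top of the plate, so the centroid depth is h_c = 0.65 m.
A = π(0.65)² = 1.32732 m².
Resultant F = γ·h_c·A = 7.74009 × 0.65 × 1.32732 = 6.67782 kN.
I_c = πr⁴/4 = π × 0.65⁴/4 = 0.140198 m⁴.
Centre of pressure: y_p = y_c + I_c/(y_c·A) = 0.65 + 0.140198/(0.65 × 1.32732) = 0.65 + 0.1625 = 0.8125 m along the plane.
The resultant acts 0.65 + 0.1625 = 0.8125 m (along the plate) below the hinge at the top edge, so the moment about the hinge is M = F × 0.8125 = 6.67782 × 0.8125 = 5.42573 kN·m.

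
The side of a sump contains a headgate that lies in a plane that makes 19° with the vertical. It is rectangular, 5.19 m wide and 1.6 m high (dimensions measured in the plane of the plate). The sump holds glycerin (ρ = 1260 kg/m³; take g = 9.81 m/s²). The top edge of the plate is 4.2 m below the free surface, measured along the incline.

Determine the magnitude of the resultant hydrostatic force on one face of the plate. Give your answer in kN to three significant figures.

γ = ρg = 1260 × 9.81 / 1000 = 12.3606 kN/m³.
The plate makes 19° with the vertical, i.e. θ = 90° − 19° = 71° to the horizontal. Measuring y along the incline from the free-surface line, vertical depth h = y·sinθ with sinθ = 0.945519.
The centroid lies 1.6/2 = 0.8 m below the top edge, so y_c = 4.2 + 0.8 = 5 m and h_c = 5 × 0.945519 = 4.72759 m.
A = 5.19 × 1.6 = 8.304 m².
Resultant F = γ·h_c·A = 12.3606 × 4.72759 × 8.304 = 485.251 kN.

F ≈ 485 kN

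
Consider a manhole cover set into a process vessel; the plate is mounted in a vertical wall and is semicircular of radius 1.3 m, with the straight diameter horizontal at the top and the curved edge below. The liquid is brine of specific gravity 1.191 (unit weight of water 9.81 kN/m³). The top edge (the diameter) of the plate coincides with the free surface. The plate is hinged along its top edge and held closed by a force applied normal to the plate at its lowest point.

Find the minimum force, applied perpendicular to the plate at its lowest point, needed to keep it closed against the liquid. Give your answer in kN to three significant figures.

γ = 1.191 × 9.81 = 11.68371 kN/m³.
The centroid of a semicircle lies 4r/(3π) = 0.551737 m from the diameter, here below the top edge, so the centroid depth is h_c = 0.551737 m.
A = πr²/2 = π × 1.3²/2 = 2.65465 m².
Resultant F = γ·h_c·A = 11.68371 × 0.551737 × 2.65465 = 17.1128 kN.
I_c = (π/8 − 8/(9π))·r⁴ = 0.109757 × 1.3⁴ = 0.313477 m⁴.
Centre of pressure: y_p = y_c + I_c/(y_c·A) = 0.551737 + 0.313477/(0.551737 × 2.65465) = 0.551737 + 0.214026 = 0.765763 m along the plane.
The resultant acts 0.551737 + 0.214026 = 0.765763 m (along the plate) below the hinge at the top edge, so the moment about the hinge is M = F × 0.765763 = 17.1128 × 0.765763 = 13.1043 kN·m.
A normal force at the bottom, 1.3 m from the hinge, must supply this moment: P = 13.1043/1.3 = 10.0802 kN.

P ≈ 10.1 kN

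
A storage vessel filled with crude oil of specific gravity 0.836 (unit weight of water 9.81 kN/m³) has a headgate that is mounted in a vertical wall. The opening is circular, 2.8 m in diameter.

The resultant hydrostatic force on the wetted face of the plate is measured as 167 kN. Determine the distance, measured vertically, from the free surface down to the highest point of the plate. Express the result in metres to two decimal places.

γ = 0.836 × 9.81 = 8.20116 kN/m³.
A = π(1.4)² = 6.15752 m².
From F = γ·h_c·A, the centroid depth is h_c = 167/(8.20116 × 6.15752) = 3.30701 m.
The centroid is at the centre, 1.4 m below the top of the plate, so the highest point sits at h_top = 3.30701 − 1.4 = 1.90701 m below the surface.

d_top ≈ 1.91 m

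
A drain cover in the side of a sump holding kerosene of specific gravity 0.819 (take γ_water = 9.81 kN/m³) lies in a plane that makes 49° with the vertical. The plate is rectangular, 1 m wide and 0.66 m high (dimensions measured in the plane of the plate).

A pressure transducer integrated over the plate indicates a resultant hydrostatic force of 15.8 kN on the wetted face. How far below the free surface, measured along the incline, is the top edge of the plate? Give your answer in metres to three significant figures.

y_top ≈ 4.21 m

γ = 0.819 × 9.81 = 8.03439 kN/m³.
A = 1 × 0.66 = 0.66 m².
From F = γ·h_c·A, the centroid depth is h_c = 15.8/(8.03439 × 0.66) = 2.97962 m.
The plate makes 49° with the vertical, i.e. θ = 90° − 49° = 41° to the horizontal. Measuring y along the incline from the free-surface line, vertical depth h = y·sinθ with sinθ = 0.656059.
Along the incline, y_c = h_c/sinθ = 2.97962/0.656059 = 4.5417 m.
The centroid lies 0.66/2 = 0.33 m below the top edge, so the top edge sits at y_top = 4.5417 − 0.33 = 4.2117 m along the incline.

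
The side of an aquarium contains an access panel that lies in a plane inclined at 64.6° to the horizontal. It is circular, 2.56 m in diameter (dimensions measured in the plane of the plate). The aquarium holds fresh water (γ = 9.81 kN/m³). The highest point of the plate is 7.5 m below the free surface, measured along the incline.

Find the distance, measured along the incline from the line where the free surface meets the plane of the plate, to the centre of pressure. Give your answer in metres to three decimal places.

y_p = 8.827 m

γ = 9.81 kN/m³.
Let θ = 64.6° be the plate's angle to the horizontal; measure y along the incline from where the plane meets the free surface. Vertical depth h = y·sinθ with sinθ = 0.903335.
The centroid is at the centre, 1.28 m below the top of the plate, so y_c = 7.5 + 1.28 = 8.78 m and h_c = 8.78 × 0.903335 = 7.93128 m.
A = π(1.28)² = 5.14719 m².
Resultant F = γ·h_c·A = 9.81 × 7.93128 × 5.14719 = 400.482 kN.
I_c = πr⁴/4 = π × 1.28⁴/4 = 2.10829 m⁴.
Centre of pressure: y_p = y_c + I_c/(y_c·A) = 8.78 + 2.10829/(8.78 × 5.14719) = 8.78 + 0.0466515 = 8.82665 m along the plane.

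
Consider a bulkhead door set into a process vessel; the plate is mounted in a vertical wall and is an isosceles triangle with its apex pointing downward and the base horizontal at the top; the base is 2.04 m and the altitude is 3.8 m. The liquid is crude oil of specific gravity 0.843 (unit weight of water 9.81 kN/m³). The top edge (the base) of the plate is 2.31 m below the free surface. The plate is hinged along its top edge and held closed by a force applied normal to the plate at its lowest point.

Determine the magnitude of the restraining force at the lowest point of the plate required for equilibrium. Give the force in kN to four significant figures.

P ≈ 44.98 kN

γ = 0.843 × 9.81 = 8.26983 kN/m³.
With the apex down, the centroid sits h/3 = 3.8/3 = 1.26667 m below the base (the top edge), so the centroid depth is h_c = 2.31 + 1.26667 = 3.57667 m.
A = ½ × 2.04 × 3.8 = 3.876 m².
Resultant F = γ·h_c·A = 8.26983 × 3.57667 × 3.876 = 114.646 kN.
I_c = b·h³/36 = 2.04 × 3.8³/36 = 3.10941 m⁴.
Centre of pressure: y_p = y_c + I_c/(y_c·A) = 3.57667 + 3.10941/(3.57667 × 3.876) = 3.57667 + 0.224293 = 3.80096 m along the plane.
The resultant acts 1.26667 + 0.224293 = 1.49096 m (along the plate) below the hinge at the top edge, so the moment about the hinge is M = F × 1.49096 = 114.646 × 1.49096 = 170.933 kN·m.
A normal force at the bottom, 3.8 m from the hinge, must supply this moment: P = 170.933/3.8 = 44.9824 kN.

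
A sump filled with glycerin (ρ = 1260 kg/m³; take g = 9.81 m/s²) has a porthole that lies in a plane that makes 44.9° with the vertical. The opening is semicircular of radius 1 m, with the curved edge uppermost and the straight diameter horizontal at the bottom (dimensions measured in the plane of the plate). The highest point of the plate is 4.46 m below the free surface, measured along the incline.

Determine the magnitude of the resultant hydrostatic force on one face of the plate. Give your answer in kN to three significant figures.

γ = ρg = 1260 × 9.81 / 1000 = 12.3606 kN/m³.
The plate makes 44.9° with the vertical, i.e. θ = 90° − 44.9° = 45.1° to the horizontal. Measuring y along the incline from the free-surface line, vertical depth h = y·sinθ with sinθ = 0.708340.
The centroid lies 4r/(3π) = 0.424413 m above the diameter, so r − 4r/(3π) = 1 − 0.424413 = 0.575587 m below the topmost point, so y_c = 4.46 + 0.575587 = 5.03559 m and h_c = 5.03559 × 0.708340 = 3.56691 m.
A = πr²/2 = π × 1²/2 = 1.5708 m².
Resultant F = γ·h_c·A = 12.3606 × 3.56691 × 1.5708 = 69.2552 kN.

F ≈ 69.3 kN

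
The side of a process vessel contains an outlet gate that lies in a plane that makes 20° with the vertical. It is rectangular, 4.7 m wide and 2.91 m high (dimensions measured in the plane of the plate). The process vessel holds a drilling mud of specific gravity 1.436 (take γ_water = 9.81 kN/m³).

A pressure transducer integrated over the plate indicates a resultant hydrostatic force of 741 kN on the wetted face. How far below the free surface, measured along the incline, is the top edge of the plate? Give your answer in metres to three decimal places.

y_top ≈ 2.638 m

γ = 1.436 × 9.81 = 14.08716 kN/m³.
A = 4.7 × 2.91 = 13.677 m².
From F = γ·h_c·A, the centroid depth is h_c = 741/(14.08716 × 13.677) = 3.84595 m.
The plate makes 20° with the vertical, i.e. θ = 90° − 20° = 70° to the horizontal. Measuring y along the incline from the free-surface line, vertical depth h = y·sinθ with sinθ = 0.939693.
Along the incline, y_c = h_c/sinθ = 3.84595/0.939693 = 4.09277 m.
The centroid lies 2.91/2 = 1.455 m below the top edge, so the top edge sits at y_top = 4.09277 − 1.455 = 2.63777 m along the incline.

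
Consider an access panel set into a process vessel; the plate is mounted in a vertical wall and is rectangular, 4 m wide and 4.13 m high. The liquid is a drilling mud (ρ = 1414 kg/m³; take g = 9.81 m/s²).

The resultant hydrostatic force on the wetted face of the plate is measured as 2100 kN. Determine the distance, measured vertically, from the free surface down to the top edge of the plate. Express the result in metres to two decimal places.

d_top ≈ 7.10 m

γ = ρg = 1414 × 9.81 / 1000 = 13.87134 kN/m³.
A = 4 × 4.13 = 16.52 m².
From F = γ·h_c·A, the centroid depth is h_c = 2100/(13.87134 × 16.52) = 9.16412 m.
The centroid lies 4.13/2 = 2.065 m below the top edge, so the top edge sits at h_top = 9.16412 − 2.065 = 7.09912 m below the surface.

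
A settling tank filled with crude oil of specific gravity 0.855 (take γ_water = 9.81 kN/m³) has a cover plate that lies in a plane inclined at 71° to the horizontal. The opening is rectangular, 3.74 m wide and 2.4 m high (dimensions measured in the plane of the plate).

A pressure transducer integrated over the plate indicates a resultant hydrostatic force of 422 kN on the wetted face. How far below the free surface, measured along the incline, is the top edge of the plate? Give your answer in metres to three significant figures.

y_top ≈ 4.73 m

γ = 0.855 × 9.81 = 8.38755 kN/m³.
A = 3.74 × 2.4 = 8.976 m².
From F = γ·h_c·A, the centroid depth is h_c = 422/(8.38755 × 8.976) = 5.60524 m.
Let θ = 71° be the plate's angle to the horizontal; measure y along the incline from where the plane meets the free surface. Vertical depth h = y·sinθ with sinθ = 0.945519.
Along the incline, y_c = h_c/sinθ = 5.60524/0.945519 = 5.92822 m.
The centroid lies 2.4/2 = 1.2 m below the top edge, so the top edge sits at y_top = 5.92822 − 1.2 = 4.72822 m along the incline.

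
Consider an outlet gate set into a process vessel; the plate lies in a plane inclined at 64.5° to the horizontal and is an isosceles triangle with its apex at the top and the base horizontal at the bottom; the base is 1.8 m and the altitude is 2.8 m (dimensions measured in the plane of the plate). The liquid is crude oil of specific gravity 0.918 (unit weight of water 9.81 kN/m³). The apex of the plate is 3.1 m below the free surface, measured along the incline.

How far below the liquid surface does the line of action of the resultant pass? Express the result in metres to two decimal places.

γ = 0.918 × 9.81 = 9.00558 kN/m³.
Let θ = 64.5° be the plate's angle to the horizontal; measure y along the incline from where the plane meets the free surface. Vertical depth h = y·sinθ with sinθ = 0.902585.
With the apex up, the centroid sits 2h/3 = 2 × 2.8/3 = 1.86667 m below the apex, so y_c = 3.1 + 1.86667 = 4.96667 m and h_c = 4.96667 × 0.902585 = 4.48284 m.
A = ½ × 1.8 × 2.8 = 2.52 m².
Resultant F = γ·h_c·A = 9.00558 × 4.48284 × 2.52 = 101.734 kN.
I_c = b·h³/36 = 1.8 × 2.8³/36 = 1.0976 m⁴.
Centre of pressure: y_p = y_c + I_c/(y_c·A) = 4.96667 + 1.0976/(4.96667 × 2.52) = 4.96667 + 0.0876957 = 5.05437 m along the plane.
Vertically, h_p = y_p·sinθ = 5.05437 × 0.902585 = 4.562 m.

h_p = 4.56 m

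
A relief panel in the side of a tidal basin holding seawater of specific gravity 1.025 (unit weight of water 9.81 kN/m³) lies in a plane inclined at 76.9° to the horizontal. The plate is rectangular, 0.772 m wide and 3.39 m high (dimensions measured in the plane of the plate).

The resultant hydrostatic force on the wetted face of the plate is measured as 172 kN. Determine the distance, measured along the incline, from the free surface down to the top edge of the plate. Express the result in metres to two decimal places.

y_top ≈ 5.02 m

γ = 1.025 × 9.81 = 10.05525 kN/m³.
A = 0.772 × 3.39 = 2.61708 m².
From F = γ·h_c·A, the centroid depth is h_c = 172/(10.05525 × 2.61708) = 6.5361 m.
Let θ = 76.9° be the plate's angle to the horizontal; measure y along the incline from where the plane meets the free surface. Vertical depth h = y·sinθ with sinθ = 0.973976.
Along the incline, y_c = h_c/sinθ = 6.5361/0.973976 = 6.71074 m.
The centroid lies 3.39/2 = 1.695 m below the top edge, so the top edge sits at y_top = 6.71074 − 1.695 = 5.01574 m along the incline.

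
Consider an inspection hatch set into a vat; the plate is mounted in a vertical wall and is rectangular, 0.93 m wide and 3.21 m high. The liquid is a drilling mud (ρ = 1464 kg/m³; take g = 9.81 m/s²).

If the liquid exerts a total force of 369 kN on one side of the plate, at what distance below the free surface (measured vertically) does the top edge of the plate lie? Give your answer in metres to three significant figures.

d_top ≈ 7.00 m

γ = ρg = 1464 × 9.81 / 1000 = 14.36184 kN/m³.
A = 0.93 × 3.21 = 2.9853 m².
From F = γ·h_c·A, the centroid depth is h_c = 369/(14.36184 × 2.9853) = 8.60653 m.
The centroid lies 3.21/2 = 1.605 m below the top edge, so the top edge sits at h_top = 8.60653 − 1.605 = 7.00153 m below the surface.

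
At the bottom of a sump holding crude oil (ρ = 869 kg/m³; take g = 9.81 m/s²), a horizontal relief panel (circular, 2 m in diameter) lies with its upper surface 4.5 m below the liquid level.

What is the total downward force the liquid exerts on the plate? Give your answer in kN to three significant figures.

F ≈ 121 kN

γ = ρg = 869 × 9.81 / 1000 = 8.52489 kN/m³.
The plate is horizontal, so pressure is uniform at p = γ·h = 8.52489 × 4.5 = 38.362 kN/m².
A = π(1)² = 3.14159 m².
F = p·A = 38.362 × 3.14159 = 120.518 kN.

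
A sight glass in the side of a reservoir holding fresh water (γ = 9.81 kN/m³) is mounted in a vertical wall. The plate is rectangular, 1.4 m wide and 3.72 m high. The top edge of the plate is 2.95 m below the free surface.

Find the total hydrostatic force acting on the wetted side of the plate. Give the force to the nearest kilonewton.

F ≈ 246 kN

γ = 9.81 kN/m³.
The centroid lies 3.72/2 = 1.86 m below the top edge, so the centroid depth is h_c = 2.95 + 1.86 = 4.81 m.
A = 1.4 × 3.72 = 5.208 m².
Resultant F = γ·h_c·A = 9.81 × 4.81 × 5.208 = 245.745 kN.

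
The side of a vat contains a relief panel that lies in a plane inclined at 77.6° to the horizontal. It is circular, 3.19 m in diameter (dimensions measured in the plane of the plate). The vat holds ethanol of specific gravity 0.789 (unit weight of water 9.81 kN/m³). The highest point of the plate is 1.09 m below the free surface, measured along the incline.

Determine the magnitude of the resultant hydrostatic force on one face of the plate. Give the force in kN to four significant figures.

F ≈ 162.2 kN

γ = 0.789 × 9.81 = 7.74009 kN/m³.
Let θ = 77.6° be the plate's angle to the horizontal; measure y along the incline from where the plane meets the free surface. Vertical depth h = y·sinθ with sinθ = 0.976672.
The centroid is at the centre, 1.595 m below the top of the plate, so y_c = 1.09 + 1.595 = 2.685 m and h_c = 2.685 × 0.976672 = 2.62236 m.
A = π(1.595)² = 7.99229 m².
Resultant F = γ·h_c·A = 7.74009 × 2.62236 × 7.99229 = 162.222 kN.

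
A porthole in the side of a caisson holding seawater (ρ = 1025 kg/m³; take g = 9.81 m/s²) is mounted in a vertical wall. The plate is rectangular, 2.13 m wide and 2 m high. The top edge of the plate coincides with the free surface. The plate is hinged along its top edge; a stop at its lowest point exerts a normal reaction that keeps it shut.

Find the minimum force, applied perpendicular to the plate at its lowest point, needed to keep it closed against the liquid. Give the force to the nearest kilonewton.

P ≈ 29 kN

γ = ρg = 1025 × 9.81 / 1000 = 10.05525 kN/m³.
The centroid lies 2/2 = 1 m below the top edge, so the centroid depth is h_c = 1 m.
A = 2.13 × 2 = 4.26 m².
Resultant F = γ·h_c·A = 10.05525 × 1 × 4.26 = 42.8354 kN.
I_c = b·h³/12 = 2.13 × 2³/12 = 1.42 m⁴.
Centre of pressure: y_p = y_c + I_c/(y_c·A) = 1 + 1.42/(1 × 4.26) = 1 + 0.333333 = 1.33333 m along the plane.
The resultant acts 1 + 0.333333 = 1.33333 m (along the plate) below the hinge at the top edge, so the moment about the hinge is M = F × 1.33333 = 42.8354 × 1.33333 = 57.1137 kN·m.
A normal force at the bottom, 2 m from the hinge, must supply this moment: P = 57.1137/2 = 28.5569 kN.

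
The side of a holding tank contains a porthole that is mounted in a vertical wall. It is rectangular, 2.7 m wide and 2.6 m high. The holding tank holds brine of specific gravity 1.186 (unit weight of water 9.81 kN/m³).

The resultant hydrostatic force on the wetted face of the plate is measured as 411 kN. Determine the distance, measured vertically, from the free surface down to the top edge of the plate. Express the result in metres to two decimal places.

γ = 1.186 × 9.81 = 11.63466 kN/m³.
A = 2.7 × 2.6 = 7.02 m².
From F = γ·h_c·A, the centroid depth is h_c = 411/(11.63466 × 7.02) = 5.03212 m.
The centroid lies 2.6/2 = 1.3 m below the top edge, so the top edge sits at h_top = 5.03212 − 1.3 = 3.73212 m below the surface.

d_top ≈ 3.73 m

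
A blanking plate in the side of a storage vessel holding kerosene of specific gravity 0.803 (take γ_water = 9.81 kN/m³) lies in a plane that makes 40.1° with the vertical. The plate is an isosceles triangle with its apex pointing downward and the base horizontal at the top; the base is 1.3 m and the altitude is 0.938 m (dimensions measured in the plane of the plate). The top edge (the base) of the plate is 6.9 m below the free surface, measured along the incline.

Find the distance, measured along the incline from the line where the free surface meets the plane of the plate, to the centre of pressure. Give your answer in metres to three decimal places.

y_p = 7.219 m

γ = 0.803 × 9.81 = 7.87743 kN/m³.
The plate makes 40.1° with the vertical, i.e. θ = 90° − 40.1° = 49.9° to the horizontal. Measuring y along the incline from the free-surface line, vertical depth h = y·sinθ with sinθ = 0.764921.
With the apex down, the centroid sits h/3 = 0.938/3 = 0.312667 m below the base (the top edge), so y_c = 6.9 + 0.312667 = 7.21267 m and h_c = 7.21267 × 0.764921 = 5.51712 m.
A = ½ × 1.3 × 0.938 = 0.6097 m².
Resultant F = γ·h_c·A = 7.87743 × 5.51712 × 0.6097 = 26.498 kN.
I_c = b·h³/36 = 1.3 × 0.938³/36 = 0.0298023 m⁴.
Centre of pressure: y_p = y_c + I_c/(y_c·A) = 7.21267 + 0.0298023/(7.21267 × 0.6097) = 7.21267 + 0.006777 = 7.21945 m along the plane.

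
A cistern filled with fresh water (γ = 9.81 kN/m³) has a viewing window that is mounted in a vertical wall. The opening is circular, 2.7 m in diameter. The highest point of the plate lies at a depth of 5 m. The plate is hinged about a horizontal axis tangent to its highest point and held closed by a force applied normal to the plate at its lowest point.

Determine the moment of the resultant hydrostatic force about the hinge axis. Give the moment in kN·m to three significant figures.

γ = 9.81 kN/m³.
The centroid is at the centre, 1.35 m below the top of the plate, so the centroid depth is h_c = 5 + 1.35 = 6.35 m.
A = π(1.35)² = 5.72555 m².
Resultant F = γ·h_c·A = 9.81 × 6.35 × 5.72555 = 356.665 kN.
I_c = πr⁴/4 = π × 1.35⁴/4 = 2.6087 m⁴.
Centre of pressure: y_p = y_c + I_c/(y_c·A) = 6.35 + 2.6087/(6.35 × 5.72555) = 6.35 + 0.0717519 = 6.42175 m along the plane.
The resultant acts 1.35 + 0.0717519 = 1.42175 m (along the plate) below the hinge at the top edge, so the moment about the hinge is M = F × 1.42175 = 356.665 × 1.42175 = 507.088 kN·m.

M ≈ 507 kN·m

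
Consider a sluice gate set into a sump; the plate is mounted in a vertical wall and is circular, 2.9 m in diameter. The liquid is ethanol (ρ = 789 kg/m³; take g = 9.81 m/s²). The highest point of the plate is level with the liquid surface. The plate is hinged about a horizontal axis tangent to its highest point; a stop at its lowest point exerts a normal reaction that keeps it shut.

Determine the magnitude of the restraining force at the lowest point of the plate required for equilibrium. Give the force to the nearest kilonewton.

P ≈ 46 kN

γ = ρg = 789 × 9.81 / 1000 = 7.74009 kN/m³.
The centroid is at the centre, 1.45 m below the top of the plate, so the centroid depth is h_c = 1.45 m.
A = π(1.45)² = 6.6052 m².
Resultant F = γ·h_c·A = 7.74009 × 1.45 × 6.6052 = 74.131 kN.
I_c = πr⁴/4 = π × 1.45⁴/4 = 3.47186 m⁴.
Centre of pressure: y_p = y_c + I_c/(y_c·A) = 1.45 + 3.47186/(1.45 × 6.6052) = 1.45 + 0.3625 = 1.8125 m along the plane.
The resultant acts 1.45 + 0.3625 = 1.8125 m (along the plate) below the hinge at the top edge, so the moment about the hinge is M = F × 1.8125 = 74.131 × 1.8125 = 134.362 kN·m.
A normal force at the bottom, 2.9 m from the hinge, must supply this moment: P = 134.362/2.9 = 46.3317 kN.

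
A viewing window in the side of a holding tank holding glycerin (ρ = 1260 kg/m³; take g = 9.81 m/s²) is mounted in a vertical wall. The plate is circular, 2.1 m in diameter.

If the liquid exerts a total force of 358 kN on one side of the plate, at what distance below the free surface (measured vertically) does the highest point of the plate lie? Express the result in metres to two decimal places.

d_top ≈ 7.31 m

γ = ρg = 1260 × 9.81 / 1000 = 12.3606 kN/m³.
A = π(1.05)² = 3.46361 m².
From F = γ·h_c·A, the centroid depth is h_c = 358/(12.3606 × 3.46361) = 8.36208 m.
The centroid is at the centre, 1.05 m below the top of the plate, so the highest point sits at h_top = 8.36208 − 1.05 = 7.31208 m below the surface.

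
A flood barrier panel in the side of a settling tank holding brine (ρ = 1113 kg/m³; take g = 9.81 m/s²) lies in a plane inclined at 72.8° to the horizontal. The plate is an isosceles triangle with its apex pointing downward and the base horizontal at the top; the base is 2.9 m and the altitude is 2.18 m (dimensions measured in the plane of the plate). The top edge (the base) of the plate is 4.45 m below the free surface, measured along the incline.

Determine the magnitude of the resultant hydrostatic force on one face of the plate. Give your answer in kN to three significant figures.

γ = ρg = 1113 × 9.81 / 1000 = 10.91853 kN/m³.
Let θ = 72.8° be the plate's angle to the horizontal; measure y along the incline from where the plane meets the free surface. Vertical depth h = y·sinθ with sinθ = 0.955278.
With the apex down, the centroid sits h/3 = 2.18/3 = 0.726667 m below the base (the top edge), so y_c = 4.45 + 0.726667 = 5.17667 m and h_c = 5.17667 × 0.955278 = 4.94516 m.
A = ½ × 2.9 × 2.18 = 3.161 m².
Resultant F = γ·h_c·A = 10.91853 × 4.94516 × 3.161 = 170.675 kN.

F ≈ 171 kN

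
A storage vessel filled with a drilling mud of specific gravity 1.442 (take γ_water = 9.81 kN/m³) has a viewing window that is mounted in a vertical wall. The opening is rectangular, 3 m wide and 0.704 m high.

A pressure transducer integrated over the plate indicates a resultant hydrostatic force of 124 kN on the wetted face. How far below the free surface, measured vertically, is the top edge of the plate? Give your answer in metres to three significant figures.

d_top ≈ 3.80 m

γ = 1.442 × 9.81 = 14.14602 kN/m³.
A = 3 × 0.704 = 2.112 m².
From F = γ·h_c·A, the centroid depth is h_c = 124/(14.14602 × 2.112) = 4.15043 m.
The centroid lies 0.704/2 = 0.352 m below the top edge, so the top edge sits at h_top = 4.15043 − 0.352 = 3.79843 m below the surface.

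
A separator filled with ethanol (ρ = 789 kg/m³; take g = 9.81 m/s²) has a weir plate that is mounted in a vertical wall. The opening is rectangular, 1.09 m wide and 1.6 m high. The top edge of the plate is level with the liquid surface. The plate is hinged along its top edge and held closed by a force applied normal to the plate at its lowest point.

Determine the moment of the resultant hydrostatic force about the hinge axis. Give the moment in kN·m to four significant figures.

γ = ρg = 789 × 9.81 / 1000 = 7.74009 kN/m³.
The centroid lies 1.6/2 = 0.8 m below the top edge, so the centroid depth is h_c = 0.8 m.
A = 1.09 × 1.6 = 1.744 m².
Resultant F = γ·h_c·A = 7.74009 × 0.8 × 1.744 = 10.799 kN.
I_c = b·h³/12 = 1.09 × 1.6³/12 = 0.372053 m⁴.
Centre of pressure: y_p = y_c + I_c/(y_c·A) = 0.8 + 0.372053/(0.8 × 1.744) = 0.8 + 0.266666 = 1.06667 m along the plane.
The resultant acts 0.8 + 0.266666 = 1.06667 m (along the plate) below the hinge at the top edge, so the moment about the hinge is M = F × 1.06667 = 10.799 × 1.06667 = 11.519 kN·m.

M ≈ 11.52 kN·m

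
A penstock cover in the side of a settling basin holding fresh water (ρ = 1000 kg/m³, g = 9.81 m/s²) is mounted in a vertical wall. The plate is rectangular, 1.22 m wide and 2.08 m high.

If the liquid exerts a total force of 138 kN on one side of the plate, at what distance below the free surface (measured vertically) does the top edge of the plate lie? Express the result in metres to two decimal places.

γ = ρg = 1000 × 9.81 = 9810 N/m³ = 9.81 kN/m³.
A = 1.22 × 2.08 = 2.5376 m².
From F = γ·h_c·A, the centroid depth is h_c = 138/(9.81 × 2.5376) = 5.54354 m.
The centroid lies 2.08/2 = 1.04 m below the top edge, so the top edge sits at h_top = 5.54354 − 1.04 = 4.50354 m below the surface.

d_top ≈ 4.50 m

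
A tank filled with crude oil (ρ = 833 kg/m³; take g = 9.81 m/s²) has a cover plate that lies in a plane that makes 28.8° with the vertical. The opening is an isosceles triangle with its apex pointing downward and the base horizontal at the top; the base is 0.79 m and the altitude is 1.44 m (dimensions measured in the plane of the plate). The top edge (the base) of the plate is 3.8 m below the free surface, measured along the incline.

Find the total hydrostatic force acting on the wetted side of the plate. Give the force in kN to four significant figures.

F ≈ 17.43 kN

γ = ρg = 833 × 9.81 / 1000 = 8.17173 kN/m³.
The plate makes 28.8° with the vertical, i.e. θ = 90° − 28.8° = 61.2° to the horizontal. Measuring y along the incline from the free-surface line, vertical depth h = y·sinθ with sinθ = 0.876307.
With the apex down, the centroid sits h/3 = 1.44/3 = 0.48 m below the base (the top edge), so y_c = 3.8 + 0.48 = 4.28 m and h_c = 4.28 × 0.876307 = 3.75059 m.
A = ½ × 0.79 × 1.44 = 0.5688 m².
Resultant F = γ·h_c·A = 8.17173 × 3.75059 × 0.5688 = 17.433 kN.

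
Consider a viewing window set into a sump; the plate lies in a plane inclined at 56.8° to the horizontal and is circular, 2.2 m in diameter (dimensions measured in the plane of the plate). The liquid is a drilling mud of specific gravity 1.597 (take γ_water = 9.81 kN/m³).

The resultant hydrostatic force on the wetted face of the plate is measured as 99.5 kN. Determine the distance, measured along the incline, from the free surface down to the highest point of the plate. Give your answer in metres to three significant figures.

y_top ≈ 0.897 m

γ = 1.597 × 9.81 = 15.66657 kN/m³.
A = π(1.1)² = 3.80133 m².
From F = γ·h_c·A, the centroid depth is h_c = 99.5/(15.66657 × 3.80133) = 1.67076 m.
Let θ = 56.8° be the plate's angle to the horizontal; measure y along the incline from where the plane meets the free surface. Vertical depth h = y·sinθ with sinθ = 0.836764.
Along the incline, y_c = h_c/sinθ = 1.67076/0.836764 = 1.99669 m.
The centroid is at the centre, 1.1 m below the top of the plate, so the highest point sits at y_top = 1.99669 − 1.1 = 0.89669 m along the incline.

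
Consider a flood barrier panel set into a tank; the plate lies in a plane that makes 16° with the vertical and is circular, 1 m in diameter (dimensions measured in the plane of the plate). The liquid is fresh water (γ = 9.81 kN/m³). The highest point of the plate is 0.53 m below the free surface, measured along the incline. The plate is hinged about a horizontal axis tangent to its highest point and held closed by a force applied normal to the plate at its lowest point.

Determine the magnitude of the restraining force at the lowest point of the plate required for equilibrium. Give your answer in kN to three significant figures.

P ≈ 4.28 kN

γ = 9.81 kN/m³.
The plate makes 16° with the vertical, i.e. θ = 90° − 16° = 74° to the horizontal. Measuring y along the incline from the free-surface line, vertical depth h = y·sinθ with sinθ = 0.961262.
The centroid is at the centre, 0.5 m below the top of the plate, so y_c = 0.53 + 0.5 = 1.03 m and h_c = 1.03 × 0.961262 = 0.9901 m.
A = π(0.5)² = 0.785398 m².
Resultant F = γ·h_c·A = 9.81 × 0.9901 × 0.785398 = 7.62848 kN.
I_c = πr⁴/4 = π × 0.5⁴/4 = 0.0490874 m⁴.
Centre of pressure: y_p = y_c + I_c/(y_c·A) = 1.03 + 0.0490874/(1.03 × 0.785398) = 1.03 + 0.0606796 = 1.09068 m along the plane.
The resultant acts 0.5 + 0.0606796 = 0.56068 m (along the plate) below the hinge at the top edge, so the moment about the hinge is M = F × 0.56068 = 7.62848 × 0.56068 = 4.27714 kN·m.
A normal force at the bottom, 1 m from the hinge, must supply this moment: P = 4.27714/1 = 4.27714 kN.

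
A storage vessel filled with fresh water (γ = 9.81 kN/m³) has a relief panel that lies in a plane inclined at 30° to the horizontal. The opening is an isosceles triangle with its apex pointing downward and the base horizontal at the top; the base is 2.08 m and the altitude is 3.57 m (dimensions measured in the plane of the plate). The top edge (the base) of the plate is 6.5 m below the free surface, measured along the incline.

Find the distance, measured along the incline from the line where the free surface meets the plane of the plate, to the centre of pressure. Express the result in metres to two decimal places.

γ = 9.81 kN/m³.
Let θ = 30° be the plate's angle to the horizontal; measure y along the incline from where the plane meets the free surface. Vertical depth h = y·sinθ with sinθ = 0.500000.
With the apex down, the centroid sits h/3 = 3.57/3 = 1.19 m below the base (the top edge), so y_c = 6.5 + 1.19 = 7.69 m and h_c = 7.69 × 0.500000 = 3.845 m.
A = ½ × 2.08 × 3.57 = 3.7128 m².
Resultant F = γ·h_c·A = 9.81 × 3.845 × 3.7128 = 140.045 kN.
I_c = b·h³/36 = 2.08 × 3.57³/36 = 2.62885 m⁴.
Centre of pressure: y_p = y_c + I_c/(y_c·A) = 7.69 + 2.62885/(7.69 × 3.7128) = 7.69 + 0.0920742 = 7.78207 m along the plane.

y_p = 7.78 m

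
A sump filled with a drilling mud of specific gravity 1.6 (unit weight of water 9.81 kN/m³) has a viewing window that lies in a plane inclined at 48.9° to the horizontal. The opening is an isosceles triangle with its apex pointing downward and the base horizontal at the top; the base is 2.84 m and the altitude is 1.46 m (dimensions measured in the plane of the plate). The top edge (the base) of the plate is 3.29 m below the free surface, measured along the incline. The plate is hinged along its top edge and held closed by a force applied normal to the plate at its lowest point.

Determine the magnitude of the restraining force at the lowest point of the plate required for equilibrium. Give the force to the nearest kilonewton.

P ≈ 33 kN

γ = 1.6 × 9.81 = 15.696 kN/m³.
Let θ = 48.9° be the plate's angle to the horizontal; measure y along the incline from where the plane meets the free surface. Vertical depth h = y·sinθ with sinθ = 0.753563.
With the apex down, the centroid sits h/3 = 1.46/3 = 0.486667 m below the base (the top edge), so y_c = 3.29 + 0.486667 = 3.77667 m and h_c = 3.77667 × 0.753563 = 2.84596 m.
A = ½ × 2.84 × 1.46 = 2.0732 m².
Resultant F = γ·h_c·A = 15.696 × 2.84596 × 2.0732 = 92.6102 kN.
I_c = b·h³/36 = 2.84 × 1.46³/36 = 0.245513 m⁴.
Centre of pressure: y_p = y_c + I_c/(y_c·A) = 3.77667 + 0.245513/(3.77667 × 2.0732) = 3.77667 + 0.0313563 = 3.80803 m along the plane.
The resultant acts 0.486667 + 0.0313563 = 0.518023 m (along the plate) below the hinge at the top edge, so the moment about the hinge is M = F × 0.518023 = 92.6102 × 0.518023 = 47.9742 kN·m.
A normal force at the bottom, 1.46 m from the hinge, must supply this moment: P = 47.9742/1.46 = 32.859 kN.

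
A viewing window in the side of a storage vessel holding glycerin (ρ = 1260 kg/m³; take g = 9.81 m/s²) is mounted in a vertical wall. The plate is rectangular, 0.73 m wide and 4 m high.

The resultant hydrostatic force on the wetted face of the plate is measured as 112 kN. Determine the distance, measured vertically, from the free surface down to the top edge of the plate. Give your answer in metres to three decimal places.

d_top ≈ 1.103 m

γ = ρg = 1260 × 9.81 / 1000 = 12.3606 kN/m³.
A = 0.73 × 4 = 2.92 m².
From F = γ·h_c·A, the centroid depth is h_c = 112/(12.3606 × 2.92) = 3.1031 m.
The centroid lies 4/2 = 2 m below the top edge, so the top edge sits at h_top = 3.1031 − 2 = 1.1031 m below the surface.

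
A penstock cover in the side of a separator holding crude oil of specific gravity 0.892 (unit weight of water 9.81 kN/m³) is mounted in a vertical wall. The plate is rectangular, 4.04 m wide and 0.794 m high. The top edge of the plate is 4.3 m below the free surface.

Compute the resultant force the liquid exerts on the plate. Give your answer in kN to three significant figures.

γ = 0.892 × 9.81 = 8.75052 kN/m³.
The centroid lies 0.794/2 = 0.397 m below the top edge, so the centroid depth is h_c = 4.3 + 0.397 = 4.697 m.
A = 4.04 × 0.794 = 3.20776 m².
Resultant F = γ·h_c·A = 8.75052 × 4.697 × 3.20776 = 131.843 kN.

F ≈ 132 kN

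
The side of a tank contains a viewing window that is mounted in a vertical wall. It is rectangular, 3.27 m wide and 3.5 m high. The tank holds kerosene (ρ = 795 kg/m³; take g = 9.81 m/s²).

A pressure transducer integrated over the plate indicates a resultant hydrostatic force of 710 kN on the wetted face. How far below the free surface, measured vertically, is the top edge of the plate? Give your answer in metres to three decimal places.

γ = ρg = 795 × 9.81 / 1000 = 7.79895 kN/m³.
A = 3.27 × 3.5 = 11.445 m².
From F = γ·h_c·A, the centroid depth is h_c = 710/(7.79895 × 11.445) = 7.95438 m.
The centroid lies 3.5/2 = 1.75 m below the top edge, so the top edge sits at h_top = 7.95438 − 1.75 = 6.20438 m below the surface.

d_top ≈ 6.204 m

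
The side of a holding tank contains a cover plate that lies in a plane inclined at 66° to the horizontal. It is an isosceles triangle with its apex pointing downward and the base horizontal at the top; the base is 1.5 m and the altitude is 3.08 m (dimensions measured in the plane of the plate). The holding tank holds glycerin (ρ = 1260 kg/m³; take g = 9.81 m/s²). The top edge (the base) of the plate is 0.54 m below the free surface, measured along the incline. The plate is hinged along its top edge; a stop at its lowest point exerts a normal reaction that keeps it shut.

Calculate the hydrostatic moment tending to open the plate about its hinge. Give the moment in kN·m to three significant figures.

M ≈ 55.7 kN·m

γ = ρg = 1260 × 9.81 / 1000 = 12.3606 kN/m³.
Let θ = 66° be the plate's angle to the horizontal; measure y along the incline from where the plane meets the free surface. Vertical depth h = y·sinθ with sinθ = 0.913545.
With the apex down, the centroid sits h/3 = 3.08/3 = 1.02667 m below the base (the top edge), so y_c = 0.54 + 1.02667 = 1.56667 m and h_c = 1.56667 × 0.913545 = 1.43122 m.
A = ½ × 1.5 × 3.08 = 2.31 m².
Resultant F = γ·h_c·A = 12.3606 × 1.43122 × 2.31 = 40.8656 kN.
I_c = b·h³/36 = 1.5 × 3.08³/36 = 1.21742 m⁴.
Centre of pressure: y_p = y_c + I_c/(y_c·A) = 1.56667 + 1.21742/(1.56667 × 2.31) = 1.56667 + 0.336396 = 1.90307 m along the plane.
The resultant acts 1.02667 + 0.336396 = 1.36307 m (along the plate) below the hinge at the top edge, so the moment about the hinge is M = F × 1.36307 = 40.8656 × 1.36307 = 55.7027 kN·m.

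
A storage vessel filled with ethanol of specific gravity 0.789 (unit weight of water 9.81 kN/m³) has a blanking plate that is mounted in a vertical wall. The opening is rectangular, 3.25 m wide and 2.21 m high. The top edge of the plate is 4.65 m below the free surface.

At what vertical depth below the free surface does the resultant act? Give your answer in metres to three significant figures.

h_p = 5.83 m

γ = 0.789 × 9.81 = 7.74009 kN/m³.
The centroid lies 2.21/2 = 1.105 m below the top edge, so the centroid depth is h_c = 4.65 + 1.105 = 5.755 m.
A = 3.25 × 2.21 = 7.1825 m².
Resultant F = γ·h_c·A = 7.74009 × 5.755 × 7.1825 = 319.939 kN.
I_c = b·h³/12 = 3.25 × 2.21³/12 = 2.92334 m⁴.
Centre of pressure: y_p = y_c + I_c/(y_c·A) = 5.755 + 2.92334/(5.755 × 7.1825) = 5.755 + 0.0707226 = 5.82572 m along the plane.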